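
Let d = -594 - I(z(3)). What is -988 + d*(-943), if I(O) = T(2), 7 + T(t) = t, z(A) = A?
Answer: 554439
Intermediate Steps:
T(t) = -7 + t
I(O) = -5 (I(O) = -7 + 2 = -5)
d = -589 (d = -594 - 1*(-5) = -594 + 5 = -589)
-988 + d*(-943) = -988 - 589*(-943) = -988 + 555427 = 554439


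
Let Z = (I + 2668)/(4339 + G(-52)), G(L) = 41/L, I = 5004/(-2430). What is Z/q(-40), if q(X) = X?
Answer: -2339363/152271225 ≈ -0.015363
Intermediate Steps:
I = -278/135 (I = 5004*(-1/2430) = -278/135 ≈ -2.0593)
Z = 18714904/30454245 (Z = (-278/135 + 2668)/(4339 + 41/(-52)) = 359902/(135*(4339 + 41*(-1/52))) = 359902/(135*(4339 - 41/52)) = 359902/(135*(225587/52)) = (359902/135)*(52/225587) = 18714904/30454245 ≈ 0.61452)
Z/q(-40) = (18714904/30454245)/(-40) = (18714904/30454245)*(-1/40) = -2339363/152271225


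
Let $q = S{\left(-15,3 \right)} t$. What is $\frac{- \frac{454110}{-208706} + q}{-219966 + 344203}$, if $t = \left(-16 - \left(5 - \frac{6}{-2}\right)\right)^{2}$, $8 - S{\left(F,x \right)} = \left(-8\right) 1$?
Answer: $\frac{961944303}{12964503661} \approx 0.074198$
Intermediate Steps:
$S{\left(F,x \right)} = 16$ ($S{\left(F,x \right)} = 8 - \left(-8\right) 1 = 8 - -8 = 8 + 8 = 16$)
$t = 576$ ($t = \left(-16 + \left(-5 + 6 \left(- \frac{1}{2}\right)\right)\right)^{2} = \left(-16 - 8\right)^{2} = \left(-24\right)^{2} = 576$)
$q = 9216$ ($q = 16 \cdot 576 = 9216$)
$\frac{- \frac{454110}{-208706} + q}{-219966 + 344203} = \frac{- \frac{454110}{-208706} + 9216}{-219966 + 344203} = \frac{\left(-454110\right) \left(- \frac{1}{208706}\right) + 9216}{124237} = \left(\frac{227055}{104353} + 9216\right) \frac{1}{124237} = \frac{961944303}{104353} \cdot \frac{1}{124237} = \frac{961944303}{12964503661}$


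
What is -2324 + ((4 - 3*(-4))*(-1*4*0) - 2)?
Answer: -2326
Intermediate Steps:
-2324 + ((4 - 3*(-4))*(-1*4*0) - 2) = -2324 + ((4 + 12)*(-4*0) - 2) = -2324 + (16*0 - 2) = -2324 + (0 - 2) = -2324 - 2 = -2326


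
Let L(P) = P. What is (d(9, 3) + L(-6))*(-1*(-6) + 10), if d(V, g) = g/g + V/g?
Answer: -32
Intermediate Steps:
d(V, g) = 1 + V/g
(d(9, 3) + L(-6))*(-1*(-6) + 10) = ((9 + 3)/3 - 6)*(-1*(-6) + 10) = ((⅓)*12 - 6)*(6 + 10) = (4 - 6)*16 = -2*16 = -32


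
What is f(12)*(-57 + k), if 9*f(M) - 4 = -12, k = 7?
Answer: 400/9 ≈ 44.444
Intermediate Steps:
f(M) = -8/9 (f(M) = 4/9 + (1/9)*(-12) = 4/9 - 4/3 = -8/9)
f(12)*(-57 + k) = -8*(-57 + 7)/9 = -8/9*(-50) = 400/9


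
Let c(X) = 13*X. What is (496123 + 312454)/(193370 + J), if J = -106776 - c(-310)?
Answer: 808577/90624 ≈ 8.9223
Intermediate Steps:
J = -102746 (J = -106776 - 13*(-310) = -106776 - 1*(-4030) = -106776 + 4030 = -102746)
(496123 + 312454)/(193370 + J) = (496123 + 312454)/(193370 - 102746) = 808577/90624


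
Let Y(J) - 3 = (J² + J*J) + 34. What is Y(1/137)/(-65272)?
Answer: -694455/1225090168 ≈ -0.00056686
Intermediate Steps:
Y(J) = 37 + 2*J² (Y(J) = 3 + ((J² + J*J) + 34) = 3 + ((J² + J²) + 34) = 3 + (2*J² + 34) = 3 + (34 + 2*J²) = 37 + 2*J²)
Y(1/137)/(-65272) = (37 + 2*(1/137)²)/(-65272) = (37 + 2*(1/137)²)*(-1/65272) = (37 + 2*(1/18769))*(-1/65272) = (37 + 2/18769)*(-1/65272) = (694455/18769)*(-1/65272) = -694455/1225090168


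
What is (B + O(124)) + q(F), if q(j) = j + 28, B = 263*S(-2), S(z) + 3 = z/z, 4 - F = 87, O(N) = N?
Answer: -457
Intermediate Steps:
F = -83 (F = 4 - 1*87 = 4 - 87 = -83)
S(z) = -2 (S(z) = -3 + z/z = -3 + 1 = -2)
B = -526 (B = 263*(-2) = -526)
q(j) = 28 + j
(B + O(124)) + q(F) = (-526 + 124) + (28 - 83) = -402 - 55 = -457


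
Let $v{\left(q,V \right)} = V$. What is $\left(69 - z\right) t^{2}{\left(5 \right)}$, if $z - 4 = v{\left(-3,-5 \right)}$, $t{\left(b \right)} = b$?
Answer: $1750$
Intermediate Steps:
$z = -1$ ($z = 4 - 5 = -1$)
$\left(69 - z\right) t^{2}{\left(5 \right)} = \left(69 - -1\right) 5^{2} = \left(69 + 1\right) 25 = 70 \cdot 25 = 1750$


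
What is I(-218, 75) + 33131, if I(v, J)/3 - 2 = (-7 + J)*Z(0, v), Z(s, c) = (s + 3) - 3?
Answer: 33137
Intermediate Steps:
Z(s, c) = s (Z(s, c) = (3 + s) - 3 = s)
I(v, J) = 6 (I(v, J) = 6 + 3*((-7 + J)*0) = 6 + 3*0 = 6 + 0 = 6)
I(-218, 75) + 33131 = 6 + 33131 = 33137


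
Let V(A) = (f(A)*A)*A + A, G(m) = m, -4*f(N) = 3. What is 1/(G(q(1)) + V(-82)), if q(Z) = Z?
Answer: -1/5124 ≈ -0.00019516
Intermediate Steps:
f(N) = -¾ (f(N) = -¼*3 = -¾)
V(A) = A - 3*A²/4 (V(A) = (-3*A/4)*A + A = -3*A²/4 + A = A - 3*A²/4)
1/(G(q(1)) + V(-82)) = 1/(1 + (¼)*(-82)*(4 - 3*(-82))) = 1/(1 + (¼)*(-82)*(4 + 246)) = 1/(1 + (¼)*(-82)*250) = 1/(1 - 5125) = 1/(-5124) = -1/5124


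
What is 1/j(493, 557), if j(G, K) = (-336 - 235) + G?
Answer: -1/78 ≈ -0.012821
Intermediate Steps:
j(G, K) = -571 + G
1/j(493, 557) = 1/(-571 + 493) = 1/(-78) = -1/78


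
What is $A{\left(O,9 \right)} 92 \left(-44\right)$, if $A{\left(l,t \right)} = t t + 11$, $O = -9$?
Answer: $-372416$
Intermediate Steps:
$A{\left(l,t \right)} = 11 + t^{2}$ ($A{\left(l,t \right)} = t^{2} + 11 = 11 + t^{2}$)
$A{\left(O,9 \right)} 92 \left(-44\right) = \left(11 + 9^{2}\right) 92 \left(-44\right) = \left(11 + 81\right) 92 \left(-44\right) = 92 \cdot 92 \left(-44\right) = 8464 \left(-44\right) = -372416$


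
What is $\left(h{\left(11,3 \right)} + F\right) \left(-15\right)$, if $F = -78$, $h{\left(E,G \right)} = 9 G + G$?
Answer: $720$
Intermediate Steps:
$h{\left(E,G \right)} = 10 G$
$\left(h{\left(11,3 \right)} + F\right) \left(-15\right) = \left(10 \cdot 3 - 78\right) \left(-15\right) = \left(30 - 78\right) \left(-15\right) = \left(-48\right) \left(-15\right) = 720$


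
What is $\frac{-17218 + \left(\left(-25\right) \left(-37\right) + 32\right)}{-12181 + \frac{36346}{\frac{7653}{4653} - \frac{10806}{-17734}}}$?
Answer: $- \frac{252043629985}{61124026856} \approx -4.1235$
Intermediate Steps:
$\frac{-17218 + \left(\left(-25\right) \left(-37\right) + 32\right)}{-12181 + \frac{36346}{\frac{7653}{4653} - \frac{10806}{-17734}}} = \frac{-17218 + \left(925 + 32\right)}{-12181 + \frac{36346}{7653 \cdot \frac{1}{4653} - - \frac{5403}{8867}}} = \frac{-17218 + 957}{-12181 + \frac{36346}{\frac{2551}{1551} + \frac{5403}{8867}}} = - \frac{16261}{-12181 + \frac{36346}{\frac{30999770}{13752717}}} = - \frac{16261}{-12181 + 36346 \cdot \frac{13752717}{30999770}} = - \frac{16261}{-12181 + \frac{249928126041}{15499885}} = - \frac{16261}{\frac{61124026856}{15499885}} = \left(-16261\right) \frac{15499885}{61124026856} = - \frac{252043629985}{61124026856}$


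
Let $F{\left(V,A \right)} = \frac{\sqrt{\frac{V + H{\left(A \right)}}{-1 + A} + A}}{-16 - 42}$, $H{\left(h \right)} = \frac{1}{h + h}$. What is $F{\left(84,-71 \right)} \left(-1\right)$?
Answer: $\frac{i \sqrt{52386001}}{49416} \approx 0.14647 i$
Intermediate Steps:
$H{\left(h \right)} = \frac{1}{2 h}$
$F{\left(V,A \right)} = - \frac{\sqrt{A + \frac{V + \frac{1}{2 A}}{-1 + A}}}{58}$ ($F{\left(V,A \right)} = \frac{\sqrt{\frac{V + \frac{1}{2 A}}{-1 + A} + A}}{-16 - 42} = \frac{\sqrt{\frac{V + \frac{1}{2 A}}{-1 + A} + A}}{-58} = \sqrt{A + \frac{V + \frac{1}{2 A}}{-1 + A}} \left(- \frac{1}{58}\right) = - \frac{\sqrt{A + \frac{V + \frac{1}{2 A}}{-1 + A}}}{58}$)
$F{\left(84,-71 \right)} \left(-1\right) = - \frac{\sqrt{2} \sqrt{\frac{\frac{1}{-71} + 2 \cdot 84 + 2 \left(-71\right) \left(-1 - 71\right)}{-1 - 71}}}{116} \left(-1\right) = - \frac{\sqrt{2} \sqrt{\frac{- \frac{1}{71} + 168 + 2 \left(-71\right) \left(-72\right)}{-72}}}{116} \left(-1\right) = - \frac{\sqrt{2} \sqrt{- \frac{- \frac{1}{71} + 168 + 10224}{72}}}{116} \left(-1\right) = - \frac{\sqrt{2} \sqrt{\left(- \frac{1}{72}\right) \frac{737831}{71}}}{116} \left(-1\right) = - \frac{\sqrt{2} \sqrt{- \frac{737831}{5112}}}{116} \left(-1\right) = - \frac{\sqrt{2} \frac{i \sqrt{104772002}}{852}}{116} \left(-1\right) = - \frac{i \sqrt{52386001}}{49416} \left(-1\right) = \frac{i \sqrt{52386001}}{49416}$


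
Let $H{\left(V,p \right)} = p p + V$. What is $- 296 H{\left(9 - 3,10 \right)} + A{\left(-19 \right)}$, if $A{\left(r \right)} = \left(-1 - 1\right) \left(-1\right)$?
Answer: $-31374$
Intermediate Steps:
$H{\left(V,p \right)} = V + p^{2}$ ($H{\left(V,p \right)} = p^{2} + V = V + p^{2}$)
$A{\left(r \right)} = 2$ ($A{\left(r \right)} = \left(-2\right) \left(-1\right) = 2$)
$- 296 H{\left(9 - 3,10 \right)} + A{\left(-19 \right)} = - 296 \left(\left(9 - 3\right) + 10^{2}\right) + 2 = - 296 \left(\left(9 - 3\right) + 100\right) + 2 = - 296 \left(6 + 100\right) + 2 = \left(-296\right) 106 + 2 = -31376 + 2 = -31374$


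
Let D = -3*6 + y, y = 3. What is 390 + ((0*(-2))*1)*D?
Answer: 390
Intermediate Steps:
D = -15 (D = -3*6 + 3 = -18 + 3 = -15)
390 + ((0*(-2))*1)*D = 390 + ((0*(-2))*1)*(-15) = 390 + (0*1)*(-15) = 390 + 0*(-15) = 390 + 0 = 390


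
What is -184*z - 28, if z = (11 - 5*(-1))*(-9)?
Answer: 26468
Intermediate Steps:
z = -144 (z = (11 + 5)*(-9) = 16*(-9) = -144)
-184*z - 28 = -184*(-144) - 28 = 26496 - 28 = 26468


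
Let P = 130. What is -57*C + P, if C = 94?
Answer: -5228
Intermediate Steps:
-57*C + P = -57*94 + 130 = -5358 + 130 = -5228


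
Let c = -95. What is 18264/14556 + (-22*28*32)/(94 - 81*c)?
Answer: -12055798/9448057 ≈ -1.2760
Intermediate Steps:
18264/14556 + (-22*28*32)/(94 - 81*c) = 18264/14556 + (-22*28*32)/(94 - 81*(-95)) = 18264*(1/14556) + (-616*32)/(94 + 7695) = 1522/1213 - 19712/7789 = -12055798/9448057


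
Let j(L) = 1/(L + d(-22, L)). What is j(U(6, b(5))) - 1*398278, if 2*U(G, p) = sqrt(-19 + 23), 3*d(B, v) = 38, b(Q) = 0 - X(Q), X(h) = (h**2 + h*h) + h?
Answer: -16329395/41 ≈ -3.9828e+5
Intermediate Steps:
X(h) = h + 2*h**2 (X(h) = (h**2 + h**2) + h = 2*h**2 + h = h + 2*h**2)
b(Q) = -Q*(1 + 2*Q) (b(Q) = 0 - Q*(1 + 2*Q) = -Q*(1 + 2*Q))
d(B, v) = 38/3 (d(B, v) = (1/3)*38 = 38/3)
U(G, p) = 1 (U(G, p) = sqrt(-19 + 23)/2 = sqrt(4)/2 = (1/2)*2 = 1)
j(L) = 1/(38/3 + L) (j(L) = 1/(L + 38/3) = 1/(38/3 + L))
j(U(6, b(5))) - 1*398278 = 3/(38 + 3*1) - 1*398278 = 3/(38 + 3) - 398278 = 3/41 - 398278 = -16329395/41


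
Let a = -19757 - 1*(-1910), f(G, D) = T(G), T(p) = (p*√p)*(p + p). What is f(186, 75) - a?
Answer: 17847 + 69192*√186 ≈ 9.6150e+5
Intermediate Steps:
T(p) = 2*p^(5/2) (T(p) = p^(3/2)*(2*p) = 2*p^(5/2))
f(G, D) = 2*G^(5/2)
a = -17847 (a = -19757 + 1910 = -17847)
f(186, 75) - a = 2*186^(5/2) - 1*(-17847) = 2*(34596*√186) + 17847 = 69192*√186 + 17847 = 17847 + 69192*√186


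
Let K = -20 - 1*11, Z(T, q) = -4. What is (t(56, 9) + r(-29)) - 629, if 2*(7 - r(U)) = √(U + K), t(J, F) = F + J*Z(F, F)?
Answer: -837 - I*√15 ≈ -837.0 - 3.873*I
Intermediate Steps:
K = -31 (K = -20 - 11 = -31)
t(J, F) = F - 4*J (t(J, F) = F + J*(-4) = F - 4*J)
r(U) = 7 - √(-31 + U)/2 (r(U) = 7 - √(U - 31)/2 = 7 - √(-31 + U)/2)
(t(56, 9) + r(-29)) - 629 = ((9 - 4*56) + (7 - √(-31 - 29)/2)) - 629 = ((9 - 224) + (7 - I*√15)) - 629 = (-215 + (7 - I*√15)) - 629 = (-208 - I*√15) - 629 = -837 - I*√15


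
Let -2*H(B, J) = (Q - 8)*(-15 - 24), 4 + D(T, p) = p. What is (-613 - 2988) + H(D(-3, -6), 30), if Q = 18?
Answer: -3406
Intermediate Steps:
D(T, p) = -4 + p
H(B, J) = 195 (H(B, J) = -(18 - 8)*(-15 - 24)/2 = -5*(-39) = -1/2*(-390) = 195)
(-613 - 2988) + H(D(-3, -6), 30) = (-613 - 2988) + 195 = -3601 + 195 = -3406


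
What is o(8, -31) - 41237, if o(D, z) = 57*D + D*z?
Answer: -41029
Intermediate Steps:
o(8, -31) - 41237 = 8*(57 - 31) - 41237 = 8*26 - 41237 = 208 - 41237 = -41029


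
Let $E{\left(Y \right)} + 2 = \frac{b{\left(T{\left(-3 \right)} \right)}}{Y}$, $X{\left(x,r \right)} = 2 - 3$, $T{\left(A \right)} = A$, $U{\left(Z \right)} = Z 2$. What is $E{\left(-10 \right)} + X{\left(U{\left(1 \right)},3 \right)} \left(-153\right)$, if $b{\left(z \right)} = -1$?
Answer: $\frac{1511}{10} \approx 151.1$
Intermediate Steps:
$U{\left(Z \right)} = 2 Z$
$X{\left(x,r \right)} = -1$ ($X{\left(x,r \right)} = 2 - 3 = -1$)
$E{\left(Y \right)} = -2 - \frac{1}{Y}$
$E{\left(-10 \right)} + X{\left(U{\left(1 \right)},3 \right)} \left(-153\right) = \left(-2 - \frac{1}{-10}\right) - -153 = \left(-2 - - \frac{1}{10}\right) + 153 = \left(-2 + \frac{1}{10}\right) + 153 = - \frac{19}{10} + 153 = \frac{1511}{10}$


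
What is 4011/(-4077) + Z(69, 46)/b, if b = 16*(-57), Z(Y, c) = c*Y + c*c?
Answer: -1401409/206568 ≈ -6.7842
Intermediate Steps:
Z(Y, c) = c**2 + Y*c (Z(Y, c) = Y*c + c**2 = c**2 + Y*c)
b = -912
4011/(-4077) + Z(69, 46)/b = 4011/(-4077) + (46*(69 + 46))/(-912) = 4011*(-1/4077) + (46*115)*(-1/912) = -1337/1359 + 5290*(-1/912) = -1337/1359 - 2645/456 = -1401409/206568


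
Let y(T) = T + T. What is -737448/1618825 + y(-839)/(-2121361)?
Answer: -1561677038378/3434112220825 ≈ -0.45475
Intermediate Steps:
y(T) = 2*T
-737448/1618825 + y(-839)/(-2121361) = -737448/1618825 + (2*(-839))/(-2121361) = -737448*1/1618825 - 1678*(-1/2121361) = -737448/1618825 + 1678/2121361 = -1561677038378/3434112220825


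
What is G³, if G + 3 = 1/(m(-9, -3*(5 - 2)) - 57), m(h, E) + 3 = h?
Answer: -8998912/328509 ≈ -27.393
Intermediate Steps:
m(h, E) = -3 + h
G = -208/69 (G = -3 + 1/((-3 - 9) - 57) = -3 + 1/(-12 - 57) = -3 + 1/(-69) = -3 - 1/69 = -208/69 ≈ -3.0145)
G³ = (-208/69)³ = -8998912/328509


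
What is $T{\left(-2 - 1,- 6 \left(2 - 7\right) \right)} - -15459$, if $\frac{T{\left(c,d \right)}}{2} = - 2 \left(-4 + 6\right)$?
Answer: $15451$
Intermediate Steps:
$T{\left(c,d \right)} = -8$ ($T{\left(c,d \right)} = 2 \left(- 2 \left(-4 + 6\right)\right) = 2 \left(\left(-2\right) 2\right) = 2 \left(-4\right) = -8$)
$T{\left(-2 - 1,- 6 \left(2 - 7\right) \right)} - -15459 = -8 - -15459 = -8 + 15459 = 15451$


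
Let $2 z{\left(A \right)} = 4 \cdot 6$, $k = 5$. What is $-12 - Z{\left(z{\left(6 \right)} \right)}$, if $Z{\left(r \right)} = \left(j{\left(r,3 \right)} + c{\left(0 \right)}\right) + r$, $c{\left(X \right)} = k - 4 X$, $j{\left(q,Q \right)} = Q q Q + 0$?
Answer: $-137$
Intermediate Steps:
$z{\left(A \right)} = 12$ ($z{\left(A \right)} = \frac{4 \cdot 6}{2} = \frac{1}{2} \cdot 24 = 12$)
$j{\left(q,Q \right)} = q Q^{2}$ ($j{\left(q,Q \right)} = q Q^{2} + 0 = q Q^{2}$)
$c{\left(X \right)} = 5 - 4 X$
$Z{\left(r \right)} = 5 + 10 r$ ($Z{\left(r \right)} = \left(r 3^{2} + \left(5 - 0\right)\right) + r = \left(r 9 + \left(5 + 0\right)\right) + r = \left(9 r + 5\right) + r = \left(5 + 9 r\right) + r = 5 + 10 r$)
$-12 - Z{\left(z{\left(6 \right)} \right)} = -12 - \left(5 + 10 \cdot 12\right) = -12 - \left(5 + 120\right) = -12 - 125 = -137$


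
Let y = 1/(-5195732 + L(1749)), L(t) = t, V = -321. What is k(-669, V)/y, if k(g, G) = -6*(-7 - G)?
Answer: 9785463972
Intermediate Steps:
k(g, G) = 42 + 6*G
y = -1/5193983 (y = 1/(-5195732 + 1749) = 1/(-5193983) = -1/5193983 ≈ -1.9253e-7)
k(-669, V)/y = (42 + 6*(-321))/(-1/5193983) = (42 - 1926)*(-5193983) = -1884*(-5193983) = 9785463972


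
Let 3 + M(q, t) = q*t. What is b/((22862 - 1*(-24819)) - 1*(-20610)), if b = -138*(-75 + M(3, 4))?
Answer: 9108/68291 ≈ 0.13337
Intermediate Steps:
M(q, t) = -3 + q*t
b = 9108 (b = -138*(-75 + (-3 + 3*4)) = -138*(-75 + (-3 + 12)) = -138*(-75 + 9) = -138*(-66) = 9108)
b/((22862 - 1*(-24819)) - 1*(-20610)) = 9108/((22862 - 1*(-24819)) - 1*(-20610)) = 9108/((22862 + 24819) + 20610) = 9108/(47681 + 20610) = 9108/68291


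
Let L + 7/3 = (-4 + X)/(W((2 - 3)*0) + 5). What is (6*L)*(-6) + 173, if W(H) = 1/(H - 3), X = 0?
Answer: 2015/7 ≈ 287.86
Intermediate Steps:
W(H) = 1/(-3 + H)
L = -67/21 (L = -7/3 + (-4 + 0)/(1/(-3 + (2 - 3)*0) + 5) = -7/3 - 4/(1/(-3 - 1*0) + 5) = -7/3 - 4/(1/(-3 + 0) + 5) = -7/3 - 4/(1/(-3) + 5) = -7/3 - 4/(-1/3 + 5) = -7/3 - 4/14/3 = -7/3 - 4*3/14 = -7/3 - 6/7 = -67/21 ≈ -3.1905)
(6*L)*(-6) + 173 = (6*(-67/21))*(-6) + 173 = -134/7*(-6) + 173 = 804/7 + 173 = 2015/7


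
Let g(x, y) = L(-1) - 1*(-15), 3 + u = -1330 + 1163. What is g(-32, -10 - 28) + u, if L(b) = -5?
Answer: -160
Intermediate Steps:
u = -170 (u = -3 + (-1330 + 1163) = -3 - 167 = -170)
g(x, y) = 10 (g(x, y) = -5 - 1*(-15) = -5 + 15 = 10)
g(-32, -10 - 28) + u = 10 - 170 = -160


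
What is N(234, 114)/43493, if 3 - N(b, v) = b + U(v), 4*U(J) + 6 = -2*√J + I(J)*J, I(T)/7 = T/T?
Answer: -429/43493 + √114/86986 ≈ -0.0097409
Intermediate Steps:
I(T) = 7 (I(T) = 7*(T/T) = 7*1 = 7)
U(J) = -3/2 - √J/2 + 7*J/4 (U(J) = -3/2 + (-2*√J + 7*J)/4 = -3/2 + (-√J/2 + 7*J/4) = -3/2 - √J/2 + 7*J/4)
N(b, v) = 9/2 + √v/2 - b - 7*v/4 (N(b, v) = 3 - (b + (-3/2 - √v/2 + 7*v/4)) = 3 - (-3/2 + b - √v/2 + 7*v/4) = 3 + (3/2 + √v/2 - b - 7*v/4) = 9/2 + √v/2 - b - 7*v/4)
N(234, 114)/43493 = (9/2 + √114/2 - 1*234 - 7/4*114)/43493 = (9/2 + √114/2 - 234 - 399/2)*(1/43493) = (-429 + √114/2)*(1/43493) = -429/43493 + √114/86986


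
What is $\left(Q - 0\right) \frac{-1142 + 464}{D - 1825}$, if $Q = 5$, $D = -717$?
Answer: $\frac{1695}{1271} \approx 1.3336$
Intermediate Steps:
$\left(Q - 0\right) \frac{-1142 + 464}{D - 1825} = \left(5 - 0\right) \frac{-1142 + 464}{-717 - 1825} = \left(5 + 0\right) \left(- \frac{678}{-2542}\right) = 5 \left(\left(-678\right) \left(- \frac{1}{2542}\right)\right) = 5 \cdot \frac{339}{1271} = \frac{1695}{1271}$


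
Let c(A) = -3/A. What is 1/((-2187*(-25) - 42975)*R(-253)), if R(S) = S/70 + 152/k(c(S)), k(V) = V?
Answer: 7/1049552790 ≈ 6.6695e-9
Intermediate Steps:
R(S) = -10637*S/210 (R(S) = S/70 + 152/((-3/S)) = S*(1/70) + 152*(-S/3) = S/70 - 152*S/3 = -10637*S/210)
1/((-2187*(-25) - 42975)*R(-253)) = 1/((-2187*(-25) - 42975)*((-10637/210*(-253)))) = 1/((54675 - 42975)*(2691161/210)) = (210/2691161)/11700 = (1/11700)*(210/2691161) = 7/1049552790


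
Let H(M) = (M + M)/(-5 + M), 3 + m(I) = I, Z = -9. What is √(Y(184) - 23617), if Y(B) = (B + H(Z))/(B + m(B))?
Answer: I*√154169052590/2555 ≈ 153.68*I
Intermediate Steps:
m(I) = -3 + I
H(M) = 2*M/(-5 + M) (H(M) = (2*M)/(-5 + M) = 2*M/(-5 + M))
Y(B) = (9/7 + B)/(-3 + 2*B) (Y(B) = (B + 2*(-9)/(-5 - 9))/(B + (-3 + B)) = (B + 2*(-9)/(-14))/(-3 + 2*B) = (B + 2*(-9)*(-1/14))/(-3 + 2*B) = (B + 9/7)/(-3 + 2*B) = (9/7 + B)/(-3 + 2*B))
√(Y(184) - 23617) = √((9 + 7*184)/(7*(-3 + 2*184)) - 23617) = √((9 + 1288)/(7*(-3 + 368)) - 23617) = √((⅐)*1297/365 - 23617) = √((⅐)*(1/365)*1297 - 23617) = √(1297/2555 - 23617) = √(-60340138/2555) = I*√154169052590/2555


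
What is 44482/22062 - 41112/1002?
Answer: -71870165/1842177 ≈ -39.014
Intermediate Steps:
44482/22062 - 41112/1002 = 44482*(1/22062) - 41112*1/1002 = 22241/11031 - 6852/167 = -71870165/1842177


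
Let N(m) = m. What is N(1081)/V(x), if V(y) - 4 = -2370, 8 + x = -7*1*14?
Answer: -1081/2366 ≈ -0.45689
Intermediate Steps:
x = -106 (x = -8 - 7*1*14 = -8 - 7*14 = -8 - 98 = -106)
V(y) = -2366 (V(y) = 4 - 2370 = -2366)
N(1081)/V(x) = 1081/(-2366) = 1081*(-1/2366) = -1081/2366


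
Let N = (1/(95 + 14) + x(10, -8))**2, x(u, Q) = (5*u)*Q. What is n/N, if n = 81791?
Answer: 971758871/1900872801 ≈ 0.51122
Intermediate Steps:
x(u, Q) = 5*Q*u
N = 1900872801/11881 (N = (1/(95 + 14) + 5*(-8)*10)**2 = (1/109 - 400)**2 = (-43599/109)**2 = 1900872801/11881 ≈ 1.5999e+5)
n/N = 81791/(1900872801/11881) = 81791*(11881/1900872801) = 971758871/1900872801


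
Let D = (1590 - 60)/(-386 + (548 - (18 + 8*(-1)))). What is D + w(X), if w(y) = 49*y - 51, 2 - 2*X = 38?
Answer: -70143/76 ≈ -922.93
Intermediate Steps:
D = 765/76 (D = 1530/(-386 + (548 - (18 - 8))) = 1530/(-386 + (548 - 1*10)) = 1530/(-386 + (548 - 10)) = 1530/(-386 + 538) = 1530/152 = 1530*(1/152) = 765/76 ≈ 10.066)
X = -18 (X = 1 - 1/2*38 = 1 - 19 = -18)
w(y) = -51 + 49*y
D + w(X) = 765/76 + (-51 + 49*(-18)) = 765/76 + (-51 - 882) = 765/76 - 933 = -70143/76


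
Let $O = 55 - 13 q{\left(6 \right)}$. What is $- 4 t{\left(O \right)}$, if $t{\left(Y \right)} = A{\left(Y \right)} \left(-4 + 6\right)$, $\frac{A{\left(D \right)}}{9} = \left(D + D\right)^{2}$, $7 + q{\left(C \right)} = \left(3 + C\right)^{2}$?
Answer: $-236922912$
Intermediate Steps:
$q{\left(C \right)} = -7 + \left(3 + C\right)^{2}$
$A{\left(D \right)} = 36 D^{2}$ ($A{\left(D \right)} = 9 \left(D + D\right)^{2} = 9 \left(2 D\right)^{2} = 9 \cdot 4 D^{2} = 36 D^{2}$)
$O = -907$ ($O = 55 - 13 \left(-7 + \left(3 + 6\right)^{2}\right) = 55 - 13 \left(-7 + 9^{2}\right) = 55 - 13 \left(-7 + 81\right) = 55 - 962 = -907$)
$t{\left(Y \right)} = 72 Y^{2}$ ($t{\left(Y \right)} = 36 Y^{2} \left(-4 + 6\right) = 36 Y^{2} \cdot 2 = 72 Y^{2}$)
$- 4 t{\left(O \right)} = - 4 \cdot 72 \left(-907\right)^{2} = - 4 \cdot 72 \cdot 822649 = \left(-4\right) 59230728 = -236922912$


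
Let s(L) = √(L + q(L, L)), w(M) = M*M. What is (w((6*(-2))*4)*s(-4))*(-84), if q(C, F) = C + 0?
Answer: -387072*I*√2 ≈ -5.474e+5*I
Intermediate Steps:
w(M) = M²
q(C, F) = C
s(L) = √2*√L (s(L) = √(L + L) = √(2*L) = √2*√L)
(w((6*(-2))*4)*s(-4))*(-84) = (((6*(-2))*4)²*(√2*√(-4)))*(-84) = ((-12*4)²*(√2*(2*I)))*(-84) = ((-48)²*(2*I*√2))*(-84) = (2304*(2*I*√2))*(-84) = (4608*I*√2)*(-84) = -387072*I*√2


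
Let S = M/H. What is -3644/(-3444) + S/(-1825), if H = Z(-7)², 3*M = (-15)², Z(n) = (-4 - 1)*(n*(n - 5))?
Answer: 62069453/58662800 ≈ 1.0581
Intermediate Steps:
Z(n) = -5*n*(-5 + n)
M = 75 (M = (⅓)*(-15)² = (⅓)*225 = 75)
H = 176400 (H = (5*(-7)*(5 - 1*(-7)))² = (5*(-7)*(5 + 7))² = (5*(-7)*12)² = (-420)² = 176400)
S = 1/2352 (S = 75/176400 = 75*(1/176400) = 1/2352 ≈ 0.00042517)
-3644/(-3444) + S/(-1825) = -3644/(-3444) + (1/2352)/(-1825) = -3644*(-1/3444) + (1/2352)*(-1/1825) = 911/861 - 1/4292400 = 62069453/58662800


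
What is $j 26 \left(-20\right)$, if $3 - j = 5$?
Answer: $1040$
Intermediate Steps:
$j = -2$ ($j = 3 - 5 = -2$)
$j 26 \left(-20\right) = \left(-2\right) 26 \left(-20\right) = \left(-52\right) \left(-20\right) = 1040$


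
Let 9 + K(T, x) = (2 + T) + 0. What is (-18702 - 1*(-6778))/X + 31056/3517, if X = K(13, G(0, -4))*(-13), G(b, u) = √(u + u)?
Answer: 22179538/137163 ≈ 161.70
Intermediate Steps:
G(b, u) = √2*√u (G(b, u) = √(2*u) = √2*√u)
K(T, x) = -7 + T (K(T, x) = -9 + ((2 + T) + 0) = -9 + (2 + T) = -7 + T)
X = -78 (X = (-7 + 13)*(-13) = 6*(-13) = -78)
(-18702 - 1*(-6778))/X + 31056/3517 = (-18702 - 1*(-6778))/(-78) + 31056/3517 = (-18702 + 6778)*(-1/78) + 31056*(1/3517) = -11924*(-1/78) + 31056/3517 = 5962/39 + 31056/3517 = 22179538/137163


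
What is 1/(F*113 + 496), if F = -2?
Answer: 1/270 ≈ 0.0037037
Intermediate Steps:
1/(F*113 + 496) = 1/(-2*113 + 496) = 1/(-226 + 496) = 1/270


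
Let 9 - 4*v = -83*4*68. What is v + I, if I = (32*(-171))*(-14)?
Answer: 329017/4 ≈ 82254.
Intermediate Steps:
I = 76608 (I = -5472*(-14) = 76608)
v = 22585/4 (v = 9/4 - (-83*4)*68/4 = 9/4 - (-83)*68 = 9/4 - 1/4*(-22576) = 9/4 + 5644 = 22585/4 ≈ 5646.3)
v + I = 22585/4 + 76608 = 329017/4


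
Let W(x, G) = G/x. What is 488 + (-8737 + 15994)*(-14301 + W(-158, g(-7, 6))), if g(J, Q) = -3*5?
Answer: -16397426447/158 ≈ -1.0378e+8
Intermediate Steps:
g(J, Q) = -15
488 + (-8737 + 15994)*(-14301 + W(-158, g(-7, 6))) = 488 + (-8737 + 15994)*(-14301 - 15/(-158)) = 488 + 7257*(-14301 - 15*(-1/158)) = 488 + 7257*(-14301 + 15/158) = 488 + 7257*(-2259543/158) = 488 - 16397503551/158 = -16397426447/158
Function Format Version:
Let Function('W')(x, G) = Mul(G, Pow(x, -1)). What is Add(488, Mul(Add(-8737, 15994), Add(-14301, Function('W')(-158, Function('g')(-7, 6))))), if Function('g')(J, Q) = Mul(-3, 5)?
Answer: Rational(-16397426447, 158) ≈ -1.0378e+8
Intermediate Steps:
Function('g')(J, Q) = -15
Add(488, Mul(Add(-8737, 15994), Add(-14301, Function('W')(-158, Function('g')(-7, 6))))) = Add(488, Mul(Add(-8737, 15994), Add(-14301, Mul(-15, Pow(-158, -1))))) = Add(488, Mul(7257, Add(-14301, Mul(-15, Rational(-1, 158))))) = Add(488, Mul(7257, Add(-14301, Rational(15, 158)))) = Add(488, Mul(7257, Rational(-2259543, 158))) = Add(488, Rational(-16397503551, 158)) = Rational(-16397426447, 158)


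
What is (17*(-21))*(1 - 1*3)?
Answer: 714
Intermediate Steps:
(17*(-21))*(1 - 1*3) = -357*(1 - 3) = -357*(-2) = 714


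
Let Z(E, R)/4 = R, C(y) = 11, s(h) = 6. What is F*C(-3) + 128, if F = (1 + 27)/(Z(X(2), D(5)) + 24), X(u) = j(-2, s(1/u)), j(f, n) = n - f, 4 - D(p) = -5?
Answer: 1997/15 ≈ 133.13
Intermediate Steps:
D(p) = 9 (D(p) = 4 - 1*(-5) = 4 + 5 = 9)
X(u) = 8 (X(u) = 6 - 1*(-2) = 6 + 2 = 8)
Z(E, R) = 4*R
F = 7/15 (F = (1 + 27)/(4*9 + 24) = 28/(36 + 24) = 28/60 = 28*(1/60) = 7/15 ≈ 0.46667)
F*C(-3) + 128 = (7/15)*11 + 128 = 77/15 + 128 = 1997/15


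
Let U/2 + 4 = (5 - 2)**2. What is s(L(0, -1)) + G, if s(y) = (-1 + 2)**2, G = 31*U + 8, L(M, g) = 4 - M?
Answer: 319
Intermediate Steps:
U = 10 (U = -8 + 2*(5 - 2)**2 = -8 + 2*3**2 = -8 + 2*9 = -8 + 18 = 10)
G = 318 (G = 31*10 + 8 = 310 + 8 = 318)
s(y) = 1 (s(y) = 1**2 = 1)
s(L(0, -1)) + G = 1 + 318 = 319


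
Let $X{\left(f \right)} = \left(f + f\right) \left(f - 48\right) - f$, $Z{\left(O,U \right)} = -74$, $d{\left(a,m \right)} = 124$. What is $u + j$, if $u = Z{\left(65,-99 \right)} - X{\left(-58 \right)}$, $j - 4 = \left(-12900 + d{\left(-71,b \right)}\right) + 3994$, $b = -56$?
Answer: $-21206$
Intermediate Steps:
$X{\left(f \right)} = - f + 2 f \left(-48 + f\right)$ ($X{\left(f \right)} = 2 f \left(-48 + f\right) - f = - f + 2 f \left(-48 + f\right)$)
$j = -8778$ ($j = 4 + \left(\left(-12900 + 124\right) + 3994\right) = 4 + \left(-12776 + 3994\right) = 4 - 8782 = -8778$)
$u = -12428$ ($u = -74 - - 58 \left(-97 + 2 \left(-58\right)\right) = -74 - - 58 \left(-97 - 116\right) = -74 - \left(-58\right) \left(-213\right) = -74 - 12354 = -12428$)
$u + j = -12428 - 8778 = -21206$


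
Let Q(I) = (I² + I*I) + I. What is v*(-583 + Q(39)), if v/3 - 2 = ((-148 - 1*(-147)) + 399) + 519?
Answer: 6886986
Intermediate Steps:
v = 2757 (v = 6 + 3*(((-148 - 1*(-147)) + 399) + 519) = 6 + 3*(((-148 + 147) + 399) + 519) = 6 + 3*((-1 + 399) + 519) = 6 + 3*(398 + 519) = 6 + 3*917 = 6 + 2751 = 2757)
Q(I) = I + 2*I² (Q(I) = (I² + I²) + I = 2*I² + I = I + 2*I²)
v*(-583 + Q(39)) = 2757*(-583 + 39*(1 + 2*39)) = 2757*(-583 + 39*(1 + 78)) = 2757*(-583 + 39*79) = 2757*(-583 + 3081) = 2757*2498 = 6886986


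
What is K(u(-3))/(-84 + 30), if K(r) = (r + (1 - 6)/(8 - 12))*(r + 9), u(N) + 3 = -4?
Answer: 23/108 ≈ 0.21296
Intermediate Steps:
u(N) = -7 (u(N) = -3 - 4 = -7)
K(r) = (9 + r)*(5/4 + r) (K(r) = (r - 5/(-4))*(9 + r) = (r - 5*(-1/4))*(9 + r) = (r + 5/4)*(9 + r) = (5/4 + r)*(9 + r) = (9 + r)*(5/4 + r))
K(u(-3))/(-84 + 30) = (45/4 + (-7)**2 + (41/4)*(-7))/(-84 + 30) = (45/4 + 49 - 287/4)/(-54) = -23/2*(-1/54) = 23/108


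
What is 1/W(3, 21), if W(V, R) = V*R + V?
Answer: 1/66 ≈ 0.015152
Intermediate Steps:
W(V, R) = V + R*V (W(V, R) = R*V + V = V + R*V)
1/W(3, 21) = 1/(3*(1 + 21)) = 1/(3*22) = 1/66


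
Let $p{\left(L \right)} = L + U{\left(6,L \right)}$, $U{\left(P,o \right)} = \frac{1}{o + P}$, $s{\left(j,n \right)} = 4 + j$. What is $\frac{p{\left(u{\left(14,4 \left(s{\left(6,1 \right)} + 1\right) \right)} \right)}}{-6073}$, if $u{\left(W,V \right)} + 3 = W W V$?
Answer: $- \frac{74373368}{52391771} \approx -1.4196$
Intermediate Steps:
$U{\left(P,o \right)} = \frac{1}{P + o}$
$u{\left(W,V \right)} = -3 + V W^{2}$ ($u{\left(W,V \right)} = -3 + W W V = -3 + W V W = -3 + V W^{2}$)
$p{\left(L \right)} = L + \frac{1}{6 + L}$
$\frac{p{\left(u{\left(14,4 \left(s{\left(6,1 \right)} + 1\right) \right)} \right)}}{-6073} = \frac{\frac{1}{6 - \left(3 - 4 \left(\left(4 + 6\right) + 1\right) 14^{2}\right)} \left(1 + \left(-3 + 4 \left(\left(4 + 6\right) + 1\right) 14^{2}\right) \left(6 - \left(3 - 4 \left(\left(4 + 6\right) + 1\right) 14^{2}\right)\right)\right)}{-6073} = \frac{1 + \left(-3 + 4 \left(10 + 1\right) 196\right) \left(6 - \left(3 - 4 \left(10 + 1\right) 196\right)\right)}{6 - \left(3 - 4 \left(10 + 1\right) 196\right)} \left(- \frac{1}{6073}\right) = \frac{1 + \left(-3 + 4 \cdot 11 \cdot 196\right) \left(6 - \left(3 - 4 \cdot 11 \cdot 196\right)\right)}{6 - \left(3 - 4 \cdot 11 \cdot 196\right)} \left(- \frac{1}{6073}\right) = \frac{1 + \left(-3 + 44 \cdot 196\right) \left(6 + \left(-3 + 44 \cdot 196\right)\right)}{6 + \left(-3 + 44 \cdot 196\right)} \left(- \frac{1}{6073}\right) = \frac{1 + \left(-3 + 8624\right) \left(6 + \left(-3 + 8624\right)\right)}{6 + \left(-3 + 8624\right)} \left(- \frac{1}{6073}\right) = \frac{1 + 8621 \left(6 + 8621\right)}{6 + 8621} \left(- \frac{1}{6073}\right) = \frac{1 + 8621 \cdot 8627}{8627} \left(- \frac{1}{6073}\right) = \frac{1 + 74373367}{8627} \left(- \frac{1}{6073}\right) = \frac{1}{8627} \cdot 74373368 \left(- \frac{1}{6073}\right) = \frac{74373368}{8627} \left(- \frac{1}{6073}\right) = - \frac{74373368}{52391771}$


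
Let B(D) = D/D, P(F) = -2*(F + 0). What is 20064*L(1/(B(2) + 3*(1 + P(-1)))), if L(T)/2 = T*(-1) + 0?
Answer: -20064/5 ≈ -4012.8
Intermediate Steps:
P(F) = -2*F
B(D) = 1
L(T) = -2*T (L(T) = 2*(T*(-1) + 0) = 2*(-T + 0) = 2*(-T) = -2*T)
20064*L(1/(B(2) + 3*(1 + P(-1)))) = 20064*(-2/(1 + 3*(1 - 2*(-1)))) = 20064*(-2/(1 + 3*(1 + 2))) = 20064*(-2/(1 + 3*3)) = 20064*(-2/(1 + 9)) = 20064*(-2/10) = 20064*(-2*⅒) = 20064*(-⅕) = -20064/5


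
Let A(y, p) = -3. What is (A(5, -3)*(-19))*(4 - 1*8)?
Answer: -228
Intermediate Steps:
(A(5, -3)*(-19))*(4 - 1*8) = (-3*(-19))*(4 - 1*8) = 57*(4 - 8) = 57*(-4) = -228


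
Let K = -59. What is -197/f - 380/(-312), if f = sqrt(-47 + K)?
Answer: 95/78 + 197*I*sqrt(106)/106 ≈ 1.2179 + 19.134*I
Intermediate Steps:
f = I*sqrt(106) (f = sqrt(-47 - 59) = sqrt(-106) = I*sqrt(106) ≈ 10.296*I)
-197/f - 380/(-312) = -197*(-I*sqrt(106)/106) - 380/(-312) = -(-197)*I*sqrt(106)/106 - 380*(-1/312) = 197*I*sqrt(106)/106 + 95/78 = 95/78 + 197*I*sqrt(106)/106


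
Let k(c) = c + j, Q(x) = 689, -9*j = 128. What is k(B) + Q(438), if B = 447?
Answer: 10096/9 ≈ 1121.8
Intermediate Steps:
j = -128/9 (j = -1/9*128 = -128/9 ≈ -14.222)
k(c) = -128/9 + c (k(c) = c - 128/9 = -128/9 + c)
k(B) + Q(438) = (-128/9 + 447) + 689 = 3895/9 + 689 = 10096/9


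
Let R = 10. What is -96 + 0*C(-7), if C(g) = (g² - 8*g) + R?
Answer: -96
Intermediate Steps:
C(g) = 10 + g² - 8*g (C(g) = (g² - 8*g) + 10 = 10 + g² - 8*g)
-96 + 0*C(-7) = -96 + 0*(10 + (-7)² - 8*(-7)) = -96 + 0*(10 + 49 + 56) = -96 + 0*115 = -96 + 0 = -96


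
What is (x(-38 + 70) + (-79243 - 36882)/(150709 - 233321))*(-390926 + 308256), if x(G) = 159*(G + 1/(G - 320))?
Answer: -417053985328225/991344 ≈ -4.2070e+8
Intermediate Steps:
x(G) = 159*G + 159/(-320 + G) (x(G) = 159*(G + 1/(-320 + G)) = 159*G + 159/(-320 + G))
(x(-38 + 70) + (-79243 - 36882)/(150709 - 233321))*(-390926 + 308256) = (159*(1 + (-38 + 70)**2 - 320*(-38 + 70))/(-320 + (-38 + 70)) + (-79243 - 36882)/(150709 - 233321))*(-390926 + 308256) = (159*(1 + 32**2 - 320*32)/(-320 + 32) - 116125/(-82612))*(-82670) = (159*(1 + 1024 - 10240)/(-288) - 116125*(-1/82612))*(-82670) = (159*(-1/288)*(-9215) + 116125/82612)*(-82670) = (488395/96 + 116125/82612)*(-82670) = (10089608935/1982688)*(-82670) = -417053985328225/991344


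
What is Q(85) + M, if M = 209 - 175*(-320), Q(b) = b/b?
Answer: 56210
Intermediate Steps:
Q(b) = 1
M = 56209 (M = 209 + 56000 = 56209)
Q(85) + M = 1 + 56209 = 56210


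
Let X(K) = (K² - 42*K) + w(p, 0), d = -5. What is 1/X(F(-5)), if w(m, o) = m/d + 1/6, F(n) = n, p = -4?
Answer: 30/7079 ≈ 0.0042379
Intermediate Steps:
w(m, o) = ⅙ - m/5 (w(m, o) = m/(-5) + 1/6 = m*(-⅕) + 1*(⅙) = -m/5 + ⅙ = ⅙ - m/5)
X(K) = 29/30 + K² - 42*K (X(K) = (K² - 42*K) + (⅙ - ⅕*(-4)) = (K² - 42*K) + (⅙ + ⅘) = (K² - 42*K) + 29/30 = 29/30 + K² - 42*K)
1/X(F(-5)) = 1/(29/30 + (-5)² - 42*(-5)) = 1/(29/30 + 25 + 210) = 1/(7079/30) = 30/7079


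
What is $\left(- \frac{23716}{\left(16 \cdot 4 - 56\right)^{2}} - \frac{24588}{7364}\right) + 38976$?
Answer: $\frac{1137063415}{29456} \approx 38602.0$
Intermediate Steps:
$\left(- \frac{23716}{\left(16 \cdot 4 - 56\right)^{2}} - \frac{24588}{7364}\right) + 38976 = \left(- \frac{23716}{\left(64 - 56\right)^{2}} - \frac{6147}{1841}\right) + 38976 = \left(- \frac{23716}{8^{2}} - \frac{6147}{1841}\right) + 38976 = \left(- \frac{23716}{64} - \frac{6147}{1841}\right) + 38976 = \left(\left(-23716\right) \frac{1}{64} - \frac{6147}{1841}\right) + 38976 = \left(- \frac{5929}{16} - \frac{6147}{1841}\right) + 38976 = - \frac{11013641}{29456} + 38976 = \frac{1137063415}{29456}$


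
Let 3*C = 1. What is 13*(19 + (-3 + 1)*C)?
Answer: 715/3 ≈ 238.33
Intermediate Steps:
C = 1/3 (C = (1/3)*1 = 1/3 ≈ 0.33333)
13*(19 + (-3 + 1)*C) = 13*(19 + (-3 + 1)*(1/3)) = 13*(19 - 2*1/3) = 13*(19 - 2/3) = 13*(55/3) = 715/3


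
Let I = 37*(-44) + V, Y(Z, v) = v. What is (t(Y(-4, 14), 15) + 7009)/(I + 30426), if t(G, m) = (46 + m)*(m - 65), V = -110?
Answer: 3959/28688 ≈ 0.13800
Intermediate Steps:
I = -1738 (I = 37*(-44) - 110 = -1628 - 110 = -1738)
t(G, m) = (-65 + m)*(46 + m) (t(G, m) = (46 + m)*(-65 + m) = (-65 + m)*(46 + m))
(t(Y(-4, 14), 15) + 7009)/(I + 30426) = ((-2990 + 15² - 19*15) + 7009)/(-1738 + 30426) = ((-2990 + 225 - 285) + 7009)/28688 = (-3050 + 7009)*(1/28688) = 3959*(1/28688) = 3959/28688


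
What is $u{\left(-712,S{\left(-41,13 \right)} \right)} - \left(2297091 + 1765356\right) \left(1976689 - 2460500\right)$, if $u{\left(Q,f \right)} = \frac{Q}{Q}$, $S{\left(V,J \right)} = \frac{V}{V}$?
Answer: $1965456545518$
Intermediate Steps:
$S{\left(V,J \right)} = 1$
$u{\left(Q,f \right)} = 1$
$u{\left(-712,S{\left(-41,13 \right)} \right)} - \left(2297091 + 1765356\right) \left(1976689 - 2460500\right) = 1 - \left(2297091 + 1765356\right) \left(1976689 - 2460500\right) = 1 - 4062447 \left(-483811\right) = 1 - -1965456545517 = 1 + 1965456545517 = 1965456545518$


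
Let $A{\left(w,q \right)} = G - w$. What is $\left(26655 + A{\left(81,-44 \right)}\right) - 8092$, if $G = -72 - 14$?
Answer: $18396$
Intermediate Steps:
$G = -86$
$A{\left(w,q \right)} = -86 - w$
$\left(26655 + A{\left(81,-44 \right)}\right) - 8092 = \left(26655 - 167\right) - 8092 = 26488 - 8092 = 18396$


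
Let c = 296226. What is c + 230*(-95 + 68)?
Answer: 290016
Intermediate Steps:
c + 230*(-95 + 68) = 296226 + 230*(-95 + 68) = 296226 + 230*(-27) = 296226 - 6210 = 290016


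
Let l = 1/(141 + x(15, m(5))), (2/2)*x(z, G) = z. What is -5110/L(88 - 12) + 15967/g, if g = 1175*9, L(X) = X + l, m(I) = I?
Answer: -8240646281/125387775 ≈ -65.721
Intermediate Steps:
x(z, G) = z
l = 1/156 (l = 1/(141 + 15) = 1/156 ≈ 0.0064103)
L(X) = 1/156 + X (L(X) = X + 1/156 = 1/156 + X)
g = 10575
-5110/L(88 - 12) + 15967/g = -5110/(1/156 + (88 - 12)) + 15967/10575 = -5110/(1/156 + 76) + 15967*(1/10575) = -5110/11857/156 + 15967/10575 = -5110*156/11857 + 15967/10575 = -797160/11857 + 15967/10575 = -8240646281/125387775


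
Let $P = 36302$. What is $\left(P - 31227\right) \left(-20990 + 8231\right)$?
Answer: $-64751925$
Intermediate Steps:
$\left(P - 31227\right) \left(-20990 + 8231\right) = \left(36302 - 31227\right) \left(-20990 + 8231\right) = 5075 \left(-12759\right) = -64751925$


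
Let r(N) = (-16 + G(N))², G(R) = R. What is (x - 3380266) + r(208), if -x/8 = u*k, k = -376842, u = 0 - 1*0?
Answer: -3343402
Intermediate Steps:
u = 0 (u = 0 + 0 = 0)
r(N) = (-16 + N)²
x = 0 (x = -0*(-376842) = -8*0 = 0)
(x - 3380266) + r(208) = (0 - 3380266) + (-16 + 208)² = -3380266 + 192² = -3380266 + 36864 = -3343402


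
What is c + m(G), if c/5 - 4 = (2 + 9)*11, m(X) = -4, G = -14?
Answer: 621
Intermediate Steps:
c = 625 (c = 20 + 5*((2 + 9)*11) = 20 + 5*(11*11) = 20 + 5*121 = 20 + 605 = 625)
c + m(G) = 625 - 4 = 621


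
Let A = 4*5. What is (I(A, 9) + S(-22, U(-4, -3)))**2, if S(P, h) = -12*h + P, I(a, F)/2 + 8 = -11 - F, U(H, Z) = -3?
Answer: 1764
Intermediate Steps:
A = 20
I(a, F) = -38 - 2*F (I(a, F) = -16 + 2*(-11 - F) = -16 + (-22 - 2*F) = -38 - 2*F)
S(P, h) = P - 12*h
(I(A, 9) + S(-22, U(-4, -3)))**2 = ((-38 - 2*9) + (-22 - 12*(-3)))**2 = ((-38 - 18) + (-22 + 36))**2 = (-56 + 14)**2 = (-42)**2 = 1764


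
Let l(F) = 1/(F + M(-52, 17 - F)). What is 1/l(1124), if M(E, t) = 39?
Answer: 1163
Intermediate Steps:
l(F) = 1/(39 + F) (l(F) = 1/(F + 39) = 1/(39 + F))
1/l(1124) = 1/(1/(39 + 1124)) = 1/(1/1163) = 1163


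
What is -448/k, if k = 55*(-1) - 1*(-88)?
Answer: -448/33 ≈ -13.576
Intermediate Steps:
k = 33 (k = -55 + 88 = 33)
-448/k = -448/33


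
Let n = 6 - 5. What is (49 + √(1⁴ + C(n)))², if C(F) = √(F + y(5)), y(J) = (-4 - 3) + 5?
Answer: (49 + √(1 + I))² ≈ 2509.7 + 45.6*I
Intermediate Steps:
y(J) = -2 (y(J) = -7 + 5 = -2)
n = 1
C(F) = √(-2 + F) (C(F) = √(F - 2) = √(-2 + F))
(49 + √(1⁴ + C(n)))² = (49 + √(1⁴ + √(-2 + 1)))² = (49 + √(1 + √(-1)))² = (49 + √(1 + I))²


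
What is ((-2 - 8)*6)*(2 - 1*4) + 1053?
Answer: 1173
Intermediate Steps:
((-2 - 8)*6)*(2 - 1*4) + 1053 = (-10*6)*(2 - 4) + 1053 = -60*(-2) + 1053 = 120 + 1053 = 1173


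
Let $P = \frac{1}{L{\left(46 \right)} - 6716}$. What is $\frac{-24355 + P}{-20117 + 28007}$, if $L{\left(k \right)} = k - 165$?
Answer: $- \frac{83233213}{26964075} \approx -3.0868$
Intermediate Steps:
$L{\left(k \right)} = -165 + k$
$P = - \frac{1}{6835}$ ($P = \frac{1}{\left(-165 + 46\right) - 6716} = \frac{1}{-119 - 6716} = \frac{1}{-6835} = - \frac{1}{6835} \approx -0.00014631$)
$\frac{-24355 + P}{-20117 + 28007} = \frac{-24355 - \frac{1}{6835}}{-20117 + 28007} = - \frac{166466426}{6835 \cdot 7890} = \left(- \frac{166466426}{6835}\right) \frac{1}{7890} = - \frac{83233213}{26964075}$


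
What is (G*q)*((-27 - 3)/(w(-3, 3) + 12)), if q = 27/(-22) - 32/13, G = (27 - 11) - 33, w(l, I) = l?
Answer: -89675/429 ≈ -209.03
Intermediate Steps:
G = -17 (G = 16 - 33 = -17)
q = -1055/286 (q = 27*(-1/22) - 32*1/13 = -27/22 - 32/13 = -1055/286 ≈ -3.6888)
(G*q)*((-27 - 3)/(w(-3, 3) + 12)) = (-17*(-1055/286))*((-27 - 3)/(-3 + 12)) = 17935*(-30/9)/286 = 17935*(-30*⅑)/286 = (17935/286)*(-10/3) = -89675/429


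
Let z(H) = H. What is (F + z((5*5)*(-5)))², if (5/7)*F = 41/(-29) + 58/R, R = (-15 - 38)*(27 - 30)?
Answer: 8501504758756/531533025 ≈ 15994.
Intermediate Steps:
R = 159 (R = -53*(-3) = 159)
F = -33859/23055 (F = 7*(41/(-29) + 58/159)/5 = 7*(41*(-1/29) + 58*(1/159))/5 = 7*(-41/29 + 58/159)/5 = (7/5)*(-4837/4611) = -33859/23055 ≈ -1.4686)
(F + z((5*5)*(-5)))² = (-33859/23055 + (5*5)*(-5))² = (-33859/23055 + 25*(-5))² = (-33859/23055 - 125)² = (-2915734/23055)² = 8501504758756/531533025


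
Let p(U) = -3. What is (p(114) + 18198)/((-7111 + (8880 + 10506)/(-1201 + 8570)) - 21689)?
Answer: -44692985/70735938 ≈ -0.63183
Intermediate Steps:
(p(114) + 18198)/((-7111 + (8880 + 10506)/(-1201 + 8570)) - 21689) = (-3 + 18198)/((-7111 + (8880 + 10506)/(-1201 + 8570)) - 21689) = 18195/((-7111 + 19386/7369) - 21689) = 18195/(-52381573/7369 - 21689) = 18195/(-212207814/7369) = 18195*(-7369/212207814) = -44692985/70735938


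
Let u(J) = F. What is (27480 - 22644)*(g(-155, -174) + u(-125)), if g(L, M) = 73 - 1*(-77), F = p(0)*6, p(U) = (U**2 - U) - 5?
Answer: 580320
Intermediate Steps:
p(U) = -5 + U**2 - U
F = -30 (F = (-5 + 0**2 - 1*0)*6 = (-5 + 0 + 0)*6 = -5*6 = -30)
u(J) = -30
g(L, M) = 150 (g(L, M) = 73 + 77 = 150)
(27480 - 22644)*(g(-155, -174) + u(-125)) = (27480 - 22644)*(150 - 30) = 4836*120 = 580320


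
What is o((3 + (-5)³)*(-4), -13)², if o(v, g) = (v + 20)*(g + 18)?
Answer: 6451600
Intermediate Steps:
o(v, g) = (18 + g)*(20 + v) (o(v, g) = (20 + v)*(18 + g) = (18 + g)*(20 + v))
o((3 + (-5)³)*(-4), -13)² = (360 + 18*((3 + (-5)³)*(-4)) + 20*(-13) - 13*(3 + (-5)³)*(-4))² = (360 + 18*((3 - 125)*(-4)) - 260 - 13*(3 - 125)*(-4))² = (360 + 18*(-122*(-4)) - 260 - (-1586)*(-4))² = (360 + 18*488 - 260 - 13*488)² = (360 + 8784 - 260 - 6344)² = 2540² = 6451600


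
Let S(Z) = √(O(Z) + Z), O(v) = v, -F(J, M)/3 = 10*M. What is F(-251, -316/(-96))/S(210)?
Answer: -79*√105/168 ≈ -4.8185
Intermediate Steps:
F(J, M) = -30*M
S(Z) = √2*√Z (S(Z) = √(Z + Z) = √(2*Z) = √2*√Z)
F(-251, -316/(-96))/S(210) = (-(-9480)/(-96))/((√2*√210)) = (-(-9480)*(-1)/96)/((2*√105)) = (-30*79/24)*(√105/210) = -79*√105/168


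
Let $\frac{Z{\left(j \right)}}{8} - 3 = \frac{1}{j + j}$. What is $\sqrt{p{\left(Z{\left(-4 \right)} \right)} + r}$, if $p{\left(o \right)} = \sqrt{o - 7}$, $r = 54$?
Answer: $\sqrt{58} \approx 7.6158$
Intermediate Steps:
$Z{\left(j \right)} = 24 + \frac{4}{j}$ ($Z{\left(j \right)} = 24 + \frac{8}{j + j} = 24 + \frac{8}{2 j} = 24 + 8 \frac{1}{2 j} = 24 + \frac{4}{j}$)
$p{\left(o \right)} = \sqrt{-7 + o}$
$\sqrt{p{\left(Z{\left(-4 \right)} \right)} + r} = \sqrt{\sqrt{-7 + \left(24 + \frac{4}{-4}\right)} + 54} = \sqrt{\sqrt{-7 + \left(24 + 4 \left(- \frac{1}{4}\right)\right)} + 54} = \sqrt{\sqrt{-7 + \left(24 - 1\right)} + 54} = \sqrt{\sqrt{-7 + 23} + 54} = \sqrt{\sqrt{16} + 54} = \sqrt{4 + 54} = \sqrt{58}$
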